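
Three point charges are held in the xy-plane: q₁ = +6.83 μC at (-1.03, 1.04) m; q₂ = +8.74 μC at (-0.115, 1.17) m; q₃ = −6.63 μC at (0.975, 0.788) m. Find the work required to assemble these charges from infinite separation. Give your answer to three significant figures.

-0.0718 J

The work to assemble the configuration equals its total potential energy, U = Σ kqᵢqⱼ/rᵢⱼ over all pairs.
Pair separations: r₁₂ = 0.924 m, r₁₃ = 2.02 m, r₂₃ = 1.15 m.
U = (0.581) + (-0.201) + (-0.451) = -0.0718 J.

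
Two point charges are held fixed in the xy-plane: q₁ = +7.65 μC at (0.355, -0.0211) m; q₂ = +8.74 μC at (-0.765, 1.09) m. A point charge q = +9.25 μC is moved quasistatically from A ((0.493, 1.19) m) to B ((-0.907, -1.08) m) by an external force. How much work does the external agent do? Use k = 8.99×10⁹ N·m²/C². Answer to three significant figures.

For quasistatic motion the external work equals the change in potential energy: W_ext = qΔV = q(V_B − V_A).
At A: distances to the source charges are 1.22 m, 1.26 m; V_A = Σ kqᵢ/rᵢ = 1.19×10⁵ V.
At B: distances to the source charges are 1.65 m, 2.17 m; V_B = Σ kqᵢ/rᵢ = 7.79×10⁴ V.
ΔV = V_B − V_A = -4.08×10⁴ V.
W_ext = qΔV = (9.25×10⁻⁶ C)(-4.08×10⁴ V) = -0.377 J.

-0.377 J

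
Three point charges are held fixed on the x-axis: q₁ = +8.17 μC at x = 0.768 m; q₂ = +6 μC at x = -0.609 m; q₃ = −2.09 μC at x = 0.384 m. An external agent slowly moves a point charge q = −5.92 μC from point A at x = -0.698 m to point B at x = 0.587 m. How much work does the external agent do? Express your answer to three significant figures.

1.66 J

For quasistatic motion the external work equals the change in potential energy: W_ext = qΔV = q(V_B − V_A).
At A: distances to the source charges are 1.47 m, 0.0890 m, 1.08 m; V_A = Σ kqᵢ/rᵢ = 6.39×10⁵ V.
At B: distances to the source charges are 0.181 m, 1.20 m, 0.203 m; V_B = Σ kqᵢ/rᵢ = 3.58×10⁵ V.
ΔV = V_B − V_A = -2.80×10⁵ V.
W_ext = qΔV = (-5.92×10⁻⁶ C)(-2.80×10⁵ V) = 1.66 J.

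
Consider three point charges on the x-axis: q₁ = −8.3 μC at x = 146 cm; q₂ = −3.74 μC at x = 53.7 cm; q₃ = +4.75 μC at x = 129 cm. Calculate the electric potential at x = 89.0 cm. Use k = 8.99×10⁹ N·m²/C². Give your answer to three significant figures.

-1.19×10⁵ V

The total potential is the scalar sum of each charge's contribution, V = Σ kqᵢ/rᵢ.
Distances from the field point to each charge: r₁ = 0.570 m, r₂ = 0.353 m, r₃ = 0.400 m.
V = k[(-8.30×10⁻⁶)/(0.570) + (-3.74×10⁻⁶)/(0.353) + (4.75×10⁻⁶)/(0.400)] = -1.19×10⁵ V.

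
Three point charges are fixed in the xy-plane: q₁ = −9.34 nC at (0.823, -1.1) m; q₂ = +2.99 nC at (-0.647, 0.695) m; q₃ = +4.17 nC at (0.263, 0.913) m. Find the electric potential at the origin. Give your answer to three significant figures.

6.64 V

Electric potential is a scalar, so the contributions from each charge add algebraically: V = Σ kqᵢ/rᵢ.
Distances from the field point to each charge: r₁ = 1.37 m, r₂ = 0.950 m, r₃ = 0.950 m.
V = k[(-9.34×10⁻⁹)/(1.37) + (2.99×10⁻⁹)/(0.950) + (4.17×10⁻⁹)/(0.950)] = 6.64 V.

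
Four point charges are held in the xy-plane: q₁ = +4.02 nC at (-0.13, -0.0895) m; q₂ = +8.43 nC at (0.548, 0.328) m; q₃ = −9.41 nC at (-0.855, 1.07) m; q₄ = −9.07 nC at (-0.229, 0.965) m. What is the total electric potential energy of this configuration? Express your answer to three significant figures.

-1.00×10⁻⁷ J

The work to assemble the configuration equals its total potential energy, U = Σ kqᵢqⱼ/rᵢⱼ over all pairs.
Pair separations: r₁₂ = 0.796 m, r₁₃ = 1.37 m, r₁₄ = 1.06 m, r₂₃ = 1.59 m, r₂₄ = 1.00 m, r₃₄ = 0.635 m.
Summing all 6 pair terms gives U = -1.00×10⁻⁷ J.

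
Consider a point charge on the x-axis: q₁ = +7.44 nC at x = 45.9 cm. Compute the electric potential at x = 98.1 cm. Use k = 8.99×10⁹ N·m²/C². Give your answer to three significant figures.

128 V

Electric potential is a scalar, so the contributions from each charge add algebraically: V = Σ kqᵢ/rᵢ.
V = k[(7.44×10⁻⁹)/(0.522)] = 128 V.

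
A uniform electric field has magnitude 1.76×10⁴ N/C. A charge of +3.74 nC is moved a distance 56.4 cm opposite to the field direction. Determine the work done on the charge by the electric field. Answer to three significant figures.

-3.71×10⁻⁵ J

The potential change for a displacement 56.4 cm opposite to the field direction is ΔV = +Ed = 9930 V.
W_field = −qΔV = -3.71×10⁻⁵ J.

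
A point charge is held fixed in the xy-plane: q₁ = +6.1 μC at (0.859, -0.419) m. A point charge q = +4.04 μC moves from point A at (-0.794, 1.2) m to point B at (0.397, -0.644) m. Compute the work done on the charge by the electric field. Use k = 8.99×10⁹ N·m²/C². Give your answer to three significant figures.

The work done by the electric force is W_field = −ΔU = −q(V_B − V_A) = q(V_A − V_B).
At A: distance to the source charge is 2.31 m; V_A = kq₁/r = 2.37×10⁴ V.
At B: distance to the source charge is 0.514 m; V_B = kq₁/r = 1.07×10⁵ V.
ΔV = V_B − V_A = 8.30×10⁴ V.
W_field = −qΔV = −(4.04×10⁻⁶ C)(8.30×10⁴ V) = -0.335 J.

-0.335 J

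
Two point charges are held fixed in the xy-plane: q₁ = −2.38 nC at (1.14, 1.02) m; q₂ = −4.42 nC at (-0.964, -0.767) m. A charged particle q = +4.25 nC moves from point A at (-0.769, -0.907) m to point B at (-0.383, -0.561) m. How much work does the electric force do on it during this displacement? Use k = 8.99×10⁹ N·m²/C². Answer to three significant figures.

-4.22×10⁻⁷ J

The work done by the electric force is W_field = −ΔU = −q(V_B − V_A) = q(V_A − V_B).
At A: distances to the source charges are 2.71 m, 0.240 m; V_A = Σ kqᵢ/rᵢ = -173 V.
At B: distances to the source charges are 2.20 m, 0.616 m; V_B = Σ kqᵢ/rᵢ = -74.2 V.
ΔV = V_B − V_A = 99.2 V.
W_field = −qΔV = −(4.25×10⁻⁹ C)(99.2 V) = -4.22×10⁻⁷ J.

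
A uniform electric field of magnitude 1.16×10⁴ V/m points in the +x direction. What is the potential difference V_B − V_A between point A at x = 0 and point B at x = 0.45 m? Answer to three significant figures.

In a uniform field, potential decreases in the direction of E: V_B − V_A = −E·Δx.
V_B − V_A = −(1.16×10⁴ V/m)(0.450 m) = -5220 V.

-5220 V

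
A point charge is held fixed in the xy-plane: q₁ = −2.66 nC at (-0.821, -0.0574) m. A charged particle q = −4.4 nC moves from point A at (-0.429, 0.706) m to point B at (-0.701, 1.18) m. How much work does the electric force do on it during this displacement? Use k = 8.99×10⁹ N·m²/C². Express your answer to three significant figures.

The work done by the electric force is W_field = −ΔU = −q(V_B − V_A) = q(V_A − V_B).
At A: distance to the source charge is 0.858 m; V_A = kq₁/r = -27.9 V.
At B: distance to the source charge is 1.24 m; V_B = kq₁/r = -19.2 V.
ΔV = V_B − V_A = 8.63 V.
W_field = −qΔV = −(-4.40×10⁻⁹ C)(8.63 V) = 3.80×10⁻⁸ J.

3.80×10⁻⁸ J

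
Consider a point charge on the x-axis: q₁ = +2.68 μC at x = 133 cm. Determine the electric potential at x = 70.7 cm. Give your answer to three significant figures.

The total potential is the scalar sum of each charge's contribution, V = Σ kqᵢ/rᵢ.
V = k[(2.68×10⁻⁶)/(0.623)] = 3.87×10⁴ V.

3.87×10⁴ V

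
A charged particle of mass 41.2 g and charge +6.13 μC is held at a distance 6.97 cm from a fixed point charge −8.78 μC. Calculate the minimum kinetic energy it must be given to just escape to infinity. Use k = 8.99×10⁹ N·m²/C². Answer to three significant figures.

To just escape, total mechanical energy must reach zero at infinity: ½mv²_min + U = 0, so ½mv²_min = −U = |kQq|/r.
|U| = |kQq|/r = (8.99×10⁹ N·m²/C²)(8.78×10⁻⁶)(6.13×10⁻⁶)/(0.0697) = 6.94 J.

6.94 J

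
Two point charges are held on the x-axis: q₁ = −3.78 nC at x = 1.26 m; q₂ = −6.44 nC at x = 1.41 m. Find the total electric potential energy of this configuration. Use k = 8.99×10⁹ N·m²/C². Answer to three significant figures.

1.46×10⁻⁶ J

The work to assemble the configuration equals its total potential energy, U = Σ kqᵢqⱼ/rᵢⱼ over all pairs.
Pair separations: r₁₂ = 0.150 m.
U = (1.46×10⁻⁶) = 1.46×10⁻⁶ J.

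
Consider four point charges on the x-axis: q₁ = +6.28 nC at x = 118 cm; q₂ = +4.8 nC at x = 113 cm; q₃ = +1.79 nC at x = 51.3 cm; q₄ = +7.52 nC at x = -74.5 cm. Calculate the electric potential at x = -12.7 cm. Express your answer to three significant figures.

212 V

The total potential is the scalar sum of each charge's contribution, V = Σ kqᵢ/rᵢ.
Distances from the field point to each charge: r₁ = 1.31 m, r₂ = 1.26 m, r₃ = 0.640 m, r₄ = 0.618 m.
V = k[(6.28×10⁻⁹)/(1.31) + (4.80×10⁻⁹)/(1.26) + (1.79×10⁻⁹)/(0.640) + (7.52×10⁻⁹)/(0.618)] = 212 V.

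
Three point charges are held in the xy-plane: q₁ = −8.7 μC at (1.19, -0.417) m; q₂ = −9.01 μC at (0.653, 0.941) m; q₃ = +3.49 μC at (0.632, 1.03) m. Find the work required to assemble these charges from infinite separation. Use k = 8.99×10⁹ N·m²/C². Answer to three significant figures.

-2.78 J

The work to assemble the configuration equals its total potential energy, U = Σ kqᵢqⱼ/rᵢⱼ over all pairs.
Pair separations: r₁₂ = 1.46 m, r₁₃ = 1.55 m, r₂₃ = 0.0914 m.
U = (0.483) + (-0.176) + (-3.09) = -2.78 J.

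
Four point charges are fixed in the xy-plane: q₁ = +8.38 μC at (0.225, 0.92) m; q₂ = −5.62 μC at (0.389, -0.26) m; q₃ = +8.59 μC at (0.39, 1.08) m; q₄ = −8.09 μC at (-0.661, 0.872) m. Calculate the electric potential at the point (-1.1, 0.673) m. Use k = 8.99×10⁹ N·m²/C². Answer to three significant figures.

-7.38×10⁴ V

The total potential is the scalar sum of each charge's contribution, V = Σ kqᵢ/rᵢ.
Distances from the field point to each charge: r₁ = 1.35 m, r₂ = 1.76 m, r₃ = 1.54 m, r₄ = 0.482 m.
V = k[(8.38×10⁻⁶)/(1.35) + (-5.62×10⁻⁶)/(1.76) + (8.59×10⁻⁶)/(1.54) + (-8.09×10⁻⁶)/(0.482)] = -7.38×10⁴ V.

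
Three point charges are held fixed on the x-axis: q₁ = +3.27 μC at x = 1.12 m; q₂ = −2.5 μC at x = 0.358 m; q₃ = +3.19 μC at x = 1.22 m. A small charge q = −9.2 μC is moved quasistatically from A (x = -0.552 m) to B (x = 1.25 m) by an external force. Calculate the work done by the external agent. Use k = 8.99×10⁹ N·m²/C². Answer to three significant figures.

-10.6 J

For quasistatic motion the external work equals the change in potential energy: W_ext = qΔV = q(V_B − V_A).
At A: distances to the source charges are 1.67 m, 0.910 m, 1.77 m; V_A = Σ kqᵢ/rᵢ = 9070 V.
At B: distances to the source charges are 0.130 m, 0.892 m, 0.0300 m; V_B = Σ kqᵢ/rᵢ = 1.16×10⁶ V.
ΔV = V_B − V_A = 1.15×10⁶ V.
W_ext = qΔV = (-9.20×10⁻⁶ C)(1.15×10⁶ V) = -10.6 J.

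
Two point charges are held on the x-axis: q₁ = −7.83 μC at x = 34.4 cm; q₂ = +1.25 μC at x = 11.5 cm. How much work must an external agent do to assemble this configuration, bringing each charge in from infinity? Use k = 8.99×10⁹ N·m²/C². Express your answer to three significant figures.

The work to assemble the configuration equals its total potential energy, U = Σ kqᵢqⱼ/rᵢⱼ over all pairs.
Pair separations: r₁₂ = 0.229 m.
U = (-0.384) = -0.384 J.

-0.384 J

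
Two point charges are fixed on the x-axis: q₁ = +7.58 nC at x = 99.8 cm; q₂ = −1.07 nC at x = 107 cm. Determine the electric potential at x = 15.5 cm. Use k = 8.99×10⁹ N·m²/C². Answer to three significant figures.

70.3 V

The total potential is the scalar sum of each charge's contribution, V = Σ kqᵢ/rᵢ.
Distances from the field point to each charge: r₁ = 0.843 m, r₂ = 0.915 m.
V = k[(7.58×10⁻⁹)/(0.843) + (-1.07×10⁻⁹)/(0.915)] = 70.3 V.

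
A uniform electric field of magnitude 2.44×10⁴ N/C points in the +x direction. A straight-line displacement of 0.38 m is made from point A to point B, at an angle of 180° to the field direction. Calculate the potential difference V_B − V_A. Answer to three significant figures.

9270 V

Only the component of displacement along E changes the potential: ΔV = −E·d·cosθ.
ΔV = −(2.44×10⁴ V/m)(0.380 m)cos180° = 9270 V.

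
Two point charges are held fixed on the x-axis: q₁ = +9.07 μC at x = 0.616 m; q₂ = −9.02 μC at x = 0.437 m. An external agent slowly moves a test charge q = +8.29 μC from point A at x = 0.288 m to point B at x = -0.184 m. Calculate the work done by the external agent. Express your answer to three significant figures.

2.21 J

For quasistatic motion the external work equals the change in potential energy: W_ext = qΔV = q(V_B − V_A).
At A: distances to the source charges are 0.328 m, 0.149 m; V_A = Σ kqᵢ/rᵢ = -2.96×10⁵ V.
At B: distances to the source charges are 0.800 m, 0.621 m; V_B = Σ kqᵢ/rᵢ = -2.87×10⁴ V.
ΔV = V_B − V_A = 2.67×10⁵ V.
W_ext = qΔV = (8.29×10⁻⁶ C)(2.67×10⁵ V) = 2.21 J.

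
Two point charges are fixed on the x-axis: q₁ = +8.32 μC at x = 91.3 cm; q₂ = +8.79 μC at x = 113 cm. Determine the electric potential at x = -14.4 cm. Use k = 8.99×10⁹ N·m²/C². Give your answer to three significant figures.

The total potential is the scalar sum of each charge's contribution, V = Σ kqᵢ/rᵢ.
Distances from the field point to each charge: r₁ = 1.06 m, r₂ = 1.27 m.
V = k[(8.32×10⁻⁶)/(1.06) + (8.79×10⁻⁶)/(1.27)] = 1.33×10⁵ V.

1.33×10⁵ V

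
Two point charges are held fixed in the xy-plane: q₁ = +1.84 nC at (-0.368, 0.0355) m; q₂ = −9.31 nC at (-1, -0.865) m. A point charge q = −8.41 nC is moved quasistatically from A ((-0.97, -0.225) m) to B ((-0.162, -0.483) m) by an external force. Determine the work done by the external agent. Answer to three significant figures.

For quasistatic motion the external work equals the change in potential energy: W_ext = qΔV = q(V_B − V_A).
At A: distances to the source charges are 0.656 m, 0.641 m; V_A = Σ kqᵢ/rᵢ = -105 V.
At B: distances to the source charges are 0.558 m, 0.921 m; V_B = Σ kqᵢ/rᵢ = -61.2 V.
ΔV = V_B − V_A = 44.2 V.
W_ext = qΔV = (-8.41×10⁻⁹ C)(44.2 V) = -3.72×10⁻⁷ J.

-3.72×10⁻⁷ J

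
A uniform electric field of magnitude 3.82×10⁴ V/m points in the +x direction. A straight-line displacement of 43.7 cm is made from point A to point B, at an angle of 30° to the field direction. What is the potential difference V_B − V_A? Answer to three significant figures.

Only the component of displacement along E changes the potential: ΔV = −E·d·cosθ.
ΔV = −(3.82×10⁴ V/m)(0.437 m)cos30° = -1.45×10⁴ V.

-1.45×10⁴ V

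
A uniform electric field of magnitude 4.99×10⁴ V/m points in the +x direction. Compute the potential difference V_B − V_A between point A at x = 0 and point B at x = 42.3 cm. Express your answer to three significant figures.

-2.11×10⁴ V

In a uniform field, potential decreases in the direction of E: V_B − V_A = −E·Δx.
V_B − V_A = −(4.99×10⁴ V/m)(0.423 m) = -2.11×10⁴ V.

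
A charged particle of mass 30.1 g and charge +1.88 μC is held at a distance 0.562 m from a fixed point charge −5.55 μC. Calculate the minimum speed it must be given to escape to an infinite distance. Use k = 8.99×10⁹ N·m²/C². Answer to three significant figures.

To just escape, total mechanical energy must reach zero at infinity: ½mv²_min + U = 0, so ½mv²_min = −U = |kQq|/r.
|U| = |kQq|/r = (8.99×10⁹ N·m²/C²)(5.55×10⁻⁶)(1.88×10⁻⁶)/(0.562) = 0.167 J.
v_min = √(2|U|/m) = √(2·0.167/0.0301) = 3.33 m/s.

3.33 m/s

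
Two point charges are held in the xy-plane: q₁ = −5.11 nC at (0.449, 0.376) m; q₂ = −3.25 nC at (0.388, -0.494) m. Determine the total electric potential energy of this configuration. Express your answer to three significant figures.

The assembly work is the sum of pairwise potential energies, U = Σ_{i<j} kqᵢqⱼ/rᵢⱼ.
Pair separations: r₁₂ = 0.872 m.
U = (1.71×10⁻⁷) = 1.71×10⁻⁷ J.

1.71×10⁻⁷ J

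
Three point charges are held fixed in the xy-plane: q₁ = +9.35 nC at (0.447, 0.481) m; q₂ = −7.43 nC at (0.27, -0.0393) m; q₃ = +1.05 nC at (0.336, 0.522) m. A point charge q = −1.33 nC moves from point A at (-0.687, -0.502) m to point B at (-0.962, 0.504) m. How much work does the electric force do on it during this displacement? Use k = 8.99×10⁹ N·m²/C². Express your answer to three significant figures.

2.34×10⁻⁸ J

The work done by the electric force is W_field = −ΔU = −q(V_B − V_A) = q(V_A − V_B).
At A: distances to the source charges are 1.50 m, 1.06 m, 1.45 m; V_A = Σ kqᵢ/rᵢ = -0.307 V.
At B: distances to the source charges are 1.41 m, 1.35 m, 1.30 m; V_B = Σ kqᵢ/rᵢ = 17.3 V.
ΔV = V_B − V_A = 17.6 V.
W_field = −qΔV = −(-1.33×10⁻⁹ C)(17.6 V) = 2.34×10⁻⁸ J.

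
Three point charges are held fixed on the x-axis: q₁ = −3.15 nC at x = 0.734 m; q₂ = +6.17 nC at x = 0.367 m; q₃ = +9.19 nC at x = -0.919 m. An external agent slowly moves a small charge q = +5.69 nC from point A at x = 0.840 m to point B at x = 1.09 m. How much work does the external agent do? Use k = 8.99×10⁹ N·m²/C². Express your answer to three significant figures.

8.04×10⁻⁷ J

For quasistatic motion the external work equals the change in potential energy: W_ext = qΔV = q(V_B − V_A).
At A: distances to the source charges are 0.106 m, 0.473 m, 1.76 m; V_A = Σ kqᵢ/rᵢ = -103 V.
At B: distances to the source charges are 0.356 m, 0.723 m, 2.01 m; V_B = Σ kqᵢ/rᵢ = 38.3 V.
ΔV = V_B − V_A = 141 V.
W_ext = qΔV = (5.69×10⁻⁹ C)(141 V) = 8.04×10⁻⁷ J.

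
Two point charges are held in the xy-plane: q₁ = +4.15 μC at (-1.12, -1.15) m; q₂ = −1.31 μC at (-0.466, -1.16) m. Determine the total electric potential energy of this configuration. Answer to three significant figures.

-0.0747 J

The work to assemble the configuration equals its total potential energy, U = Σ kqᵢqⱼ/rᵢⱼ over all pairs.
Pair separations: r₁₂ = 0.654 m.
U = (-0.0747) = -0.0747 J.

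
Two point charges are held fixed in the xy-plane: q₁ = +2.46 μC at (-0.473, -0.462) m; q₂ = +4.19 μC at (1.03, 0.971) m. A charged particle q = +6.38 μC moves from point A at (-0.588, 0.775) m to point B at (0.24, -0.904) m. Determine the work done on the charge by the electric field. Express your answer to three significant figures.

-0.0253 J

The work done by the electric force is W_field = −ΔU = −q(V_B − V_A) = q(V_A − V_B).
At A: distances to the source charges are 1.24 m, 1.63 m; V_A = Σ kqᵢ/rᵢ = 4.09×10⁴ V.
At B: distances to the source charges are 0.839 m, 2.03 m; V_B = Σ kqᵢ/rᵢ = 4.49×10⁴ V.
ΔV = V_B − V_A = 3960 V.
W_field = −qΔV = −(6.38×10⁻⁶ C)(3960 V) = -0.0253 J.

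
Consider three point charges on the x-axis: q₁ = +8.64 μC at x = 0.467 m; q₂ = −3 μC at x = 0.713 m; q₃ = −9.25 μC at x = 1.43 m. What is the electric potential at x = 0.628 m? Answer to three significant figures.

Electric potential is a scalar, so the contributions from each charge add algebraically: V = Σ kqᵢ/rᵢ.
Distances from the field point to each charge: r₁ = 0.161 m, r₂ = 0.0850 m, r₃ = 0.802 m.
V = k[(8.64×10⁻⁶)/(0.161) + (-3.00×10⁻⁶)/(0.0850) + (-9.25×10⁻⁶)/(0.802)] = 6.15×10⁴ V.

6.15×10⁴ V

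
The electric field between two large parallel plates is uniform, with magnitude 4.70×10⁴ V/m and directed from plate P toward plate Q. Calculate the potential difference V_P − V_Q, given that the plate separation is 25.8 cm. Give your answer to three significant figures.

In a uniform field, potential decreases in the direction of E: ΔV = −E·d for a displacement d parallel to E.
Going from Q to P is a displacement of 25.8 cm opposite to the field, so V_P − V_Q = +Ed = 1.21×10⁴ V.

1.21×10⁴ V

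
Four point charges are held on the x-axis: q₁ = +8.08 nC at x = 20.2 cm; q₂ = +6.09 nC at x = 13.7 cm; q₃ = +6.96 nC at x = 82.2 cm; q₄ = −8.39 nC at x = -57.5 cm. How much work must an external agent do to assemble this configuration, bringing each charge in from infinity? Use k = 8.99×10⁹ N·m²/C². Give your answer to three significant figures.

The work to assemble the configuration equals its total potential energy, U = Σ kqᵢqⱼ/rᵢⱼ over all pairs.
Pair separations: r₁₂ = 0.0650 m, r₁₃ = 0.620 m, r₁₄ = 0.777 m, r₂₃ = 0.685 m, r₂₄ = 0.712 m, r₃₄ = 1.40 m.
Summing all 6 pair terms gives U = 6.37×10⁻⁶ J.

6.37×10⁻⁶ J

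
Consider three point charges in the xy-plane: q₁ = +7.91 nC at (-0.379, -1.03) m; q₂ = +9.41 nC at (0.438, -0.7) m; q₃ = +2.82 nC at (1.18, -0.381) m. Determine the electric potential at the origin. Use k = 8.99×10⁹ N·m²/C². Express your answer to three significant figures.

The total potential is the scalar sum of each charge's contribution, V = Σ kqᵢ/rᵢ.
Distances from the field point to each charge: r₁ = 1.10 m, r₂ = 0.826 m, r₃ = 1.24 m.
V = k[(7.91×10⁻⁹)/(1.10) + (9.41×10⁻⁹)/(0.826) + (2.82×10⁻⁹)/(1.24)] = 188 V.

188 V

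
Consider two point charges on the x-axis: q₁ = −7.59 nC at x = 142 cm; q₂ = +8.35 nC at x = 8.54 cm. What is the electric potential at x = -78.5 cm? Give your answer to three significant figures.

55.3 V

The total potential is the scalar sum of each charge's contribution, V = Σ kqᵢ/rᵢ.
Distances from the field point to each charge: r₁ = 2.21 m, r₂ = 0.870 m.
V = k[(-7.59×10⁻⁹)/(2.21) + (8.35×10⁻⁹)/(0.870)] = 55.3 V.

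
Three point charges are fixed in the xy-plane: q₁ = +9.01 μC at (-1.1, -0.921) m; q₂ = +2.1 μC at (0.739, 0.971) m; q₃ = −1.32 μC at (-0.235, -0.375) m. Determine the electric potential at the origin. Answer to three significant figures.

4.51×10⁴ V

The total potential is the scalar sum of each charge's contribution, V = Σ kqᵢ/rᵢ.
Distances from the field point to each charge: r₁ = 1.43 m, r₂ = 1.22 m, r₃ = 0.443 m.
V = k[(9.01×10⁻⁶)/(1.43) + (2.10×10⁻⁶)/(1.22) + (-1.32×10⁻⁶)/(0.443)] = 4.51×10⁴ V.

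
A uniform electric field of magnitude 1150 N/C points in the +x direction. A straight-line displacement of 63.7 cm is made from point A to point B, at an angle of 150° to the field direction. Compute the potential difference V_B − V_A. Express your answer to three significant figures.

634 V

Only the component of displacement along E changes the potential: ΔV = −E·d·cosθ.
ΔV = −(1150 V/m)(0.637 m)cos150° = 634 V.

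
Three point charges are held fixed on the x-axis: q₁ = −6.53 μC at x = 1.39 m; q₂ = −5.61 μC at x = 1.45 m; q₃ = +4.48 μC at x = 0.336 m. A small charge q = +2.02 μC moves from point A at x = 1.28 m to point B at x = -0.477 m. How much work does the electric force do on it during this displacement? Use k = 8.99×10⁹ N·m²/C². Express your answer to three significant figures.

The work done by the electric force is W_field = −ΔU = −q(V_B − V_A) = q(V_A − V_B).
At A: distances to the source charges are 0.110 m, 0.170 m, 0.944 m; V_A = Σ kqᵢ/rᵢ = -7.88×10⁵ V.
At B: distances to the source charges are 1.87 m, 1.93 m, 0.813 m; V_B = Σ kqᵢ/rᵢ = -8080 V.
ΔV = V_B − V_A = 7.80×10⁵ V.
W_field = −qΔV = −(2.02×10⁻⁶ C)(7.80×10⁵ V) = -1.57 J.

-1.57 J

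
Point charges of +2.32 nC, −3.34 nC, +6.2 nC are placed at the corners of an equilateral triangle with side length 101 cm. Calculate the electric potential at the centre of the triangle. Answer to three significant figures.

Electric potential is a scalar, so the contributions from each charge add algebraically: V = Σ kqᵢ/rᵢ.
The distance from each vertex to the centroid is a/√3 = 0.583 m.
V = k[(2.32×10⁻⁹)/(0.583) + (-3.34×10⁻⁹)/(0.583) + (6.20×10⁻⁹)/(0.583)] = 79.9 V.

79.9 V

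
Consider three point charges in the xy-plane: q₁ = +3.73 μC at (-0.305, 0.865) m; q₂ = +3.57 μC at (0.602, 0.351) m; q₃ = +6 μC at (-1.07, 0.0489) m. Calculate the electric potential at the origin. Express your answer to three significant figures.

Electric potential is a scalar, so the contributions from each charge add algebraically: V = Σ kqᵢ/rᵢ.
Distances from the field point to each charge: r₁ = 0.917 m, r₂ = 0.697 m, r₃ = 1.07 m.
V = k[(3.73×10⁻⁶)/(0.917) + (3.57×10⁻⁶)/(0.697) + (6.00×10⁻⁶)/(1.07)] = 1.33×10⁵ V.

1.33×10⁵ V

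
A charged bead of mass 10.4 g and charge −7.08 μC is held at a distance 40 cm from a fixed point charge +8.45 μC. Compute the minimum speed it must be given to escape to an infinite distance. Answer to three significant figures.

To just escape, total mechanical energy must reach zero at infinity: ½mv²_min + U = 0, so ½mv²_min = −U = |kQq|/r.
|U| = |kQq|/r = (8.99×10⁹ N·m²/C²)(8.45×10⁻⁶)(7.08×10⁻⁶)/(0.400) = 1.34 J.
v_min = √(2|U|/m) = √(2·1.34/0.0104) = 16.1 m/s.

16.1 m/s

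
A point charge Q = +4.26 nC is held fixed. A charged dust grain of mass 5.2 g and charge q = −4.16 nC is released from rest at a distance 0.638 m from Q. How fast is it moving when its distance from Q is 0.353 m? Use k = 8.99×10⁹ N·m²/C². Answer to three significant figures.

8.81×10⁻³ m/s

Only the electrostatic force acts, so mechanical energy is conserved: ½mv² = U₁ − U₂ = kQq(1/r₁ − 1/r₂).
U₁ − U₂ = (8.99×10⁹ N·m²/C²)(4.26×10⁻⁹ C)(-4.16×10⁻⁹ C)(1/0.638 − 1/0.353) = 2.02×10⁻⁷ J.
v = √(2·2.02×10⁻⁷/5.20×10⁻³) = 8.81×10⁻³ m/s.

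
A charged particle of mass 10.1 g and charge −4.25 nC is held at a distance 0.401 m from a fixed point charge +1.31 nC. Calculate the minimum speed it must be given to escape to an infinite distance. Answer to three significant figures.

To just escape, total mechanical energy must reach zero at infinity: ½mv²_min + U = 0, so ½mv²_min = −U = |kQq|/r.
|U| = |kQq|/r = (8.99×10⁹ N·m²/C²)(1.31×10⁻⁹)(4.25×10⁻⁹)/(0.401) = 1.25×10⁻⁷ J.
v_min = √(2|U|/m) = √(2·1.25×10⁻⁷/0.0101) = 4.97×10⁻³ m/s.

4.97×10⁻³ m/s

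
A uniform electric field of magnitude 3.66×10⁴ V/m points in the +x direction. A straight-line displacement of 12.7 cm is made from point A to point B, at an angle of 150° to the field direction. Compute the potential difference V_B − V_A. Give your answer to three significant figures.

Only the component of displacement along E changes the potential: ΔV = −E·d·cosθ.
ΔV = −(3.66×10⁴ V/m)(0.127 m)cos150° = 4030 V.

4030 V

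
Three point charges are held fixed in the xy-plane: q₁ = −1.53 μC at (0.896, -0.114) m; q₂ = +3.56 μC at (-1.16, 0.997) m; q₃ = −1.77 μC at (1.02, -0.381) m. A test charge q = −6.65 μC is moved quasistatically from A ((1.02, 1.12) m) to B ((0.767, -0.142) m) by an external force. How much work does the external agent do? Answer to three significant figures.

0.855 J

For quasistatic motion the external work equals the change in potential energy: W_ext = qΔV = q(V_B − V_A).
At A: distances to the source charges are 1.24 m, 2.18 m, 1.50 m; V_A = Σ kqᵢ/rᵢ = -7030 V.
At B: distances to the source charges are 0.132 m, 2.24 m, 0.348 m; V_B = Σ kqᵢ/rᵢ = -1.36×10⁵ V.
ΔV = V_B − V_A = -1.29×10⁵ V.
W_ext = qΔV = (-6.65×10⁻⁶ C)(-1.29×10⁵ V) = 0.855 J.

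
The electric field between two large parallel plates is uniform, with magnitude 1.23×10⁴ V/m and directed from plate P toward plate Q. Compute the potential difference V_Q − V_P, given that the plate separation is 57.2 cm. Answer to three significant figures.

-7040 V

In a uniform field, potential decreases in the direction of E: ΔV = −E·d for a displacement d parallel to E.
Going from P to Q is a displacement of 57.2 cm along the field, so V_Q − V_P = −Ed = -7040 V.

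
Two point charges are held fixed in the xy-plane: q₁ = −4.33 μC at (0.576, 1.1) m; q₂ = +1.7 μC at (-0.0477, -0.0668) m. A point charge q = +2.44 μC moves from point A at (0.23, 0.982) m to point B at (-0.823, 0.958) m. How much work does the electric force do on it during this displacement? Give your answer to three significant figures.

-0.187 J

The work done by the electric force is W_field = −ΔU = −q(V_B − V_A) = q(V_A − V_B).
At A: distances to the source charges are 0.366 m, 1.08 m; V_A = Σ kqᵢ/rᵢ = -9.24×10⁴ V.
At B: distances to the source charges are 1.41 m, 1.29 m; V_B = Σ kqᵢ/rᵢ = -1.58×10⁴ V.
ΔV = V_B − V_A = 7.66×10⁴ V.
W_field = −qΔV = −(2.44×10⁻⁶ C)(7.66×10⁴ V) = -0.187 J.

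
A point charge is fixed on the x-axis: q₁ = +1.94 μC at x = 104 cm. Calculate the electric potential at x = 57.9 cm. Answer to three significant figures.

The total potential is the scalar sum of each charge's contribution, V = Σ kqᵢ/rᵢ.
V = k[(1.94×10⁻⁶)/(0.461)] = 3.78×10⁴ V.

3.78×10⁴ V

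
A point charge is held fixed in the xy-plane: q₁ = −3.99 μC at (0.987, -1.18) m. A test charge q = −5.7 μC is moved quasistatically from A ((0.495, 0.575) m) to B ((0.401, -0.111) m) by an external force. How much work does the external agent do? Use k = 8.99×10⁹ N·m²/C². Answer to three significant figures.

For quasistatic motion the external work equals the change in potential energy: W_ext = qΔV = q(V_B − V_A).
At A: distance to the source charge is 1.82 m; V_A = kq₁/r = -1.97×10⁴ V.
At B: distance to the source charge is 1.22 m; V_B = kq₁/r = -2.94×10⁴ V.
ΔV = V_B − V_A = -9740 V.
W_ext = qΔV = (-5.70×10⁻⁶ C)(-9740 V) = 0.0555 J.

0.0555 J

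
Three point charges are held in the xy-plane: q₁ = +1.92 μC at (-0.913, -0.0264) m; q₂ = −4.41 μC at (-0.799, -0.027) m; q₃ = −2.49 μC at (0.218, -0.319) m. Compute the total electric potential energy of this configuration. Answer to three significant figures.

The work to assemble the configuration equals its total potential energy, U = Σ kqᵢqⱼ/rᵢⱼ over all pairs.
Pair separations: r₁₂ = 0.114 m, r₁₃ = 1.17 m, r₂₃ = 1.06 m.
U = (-0.668) + (-0.0368) + (0.0933) = -0.611 J.

-0.611 J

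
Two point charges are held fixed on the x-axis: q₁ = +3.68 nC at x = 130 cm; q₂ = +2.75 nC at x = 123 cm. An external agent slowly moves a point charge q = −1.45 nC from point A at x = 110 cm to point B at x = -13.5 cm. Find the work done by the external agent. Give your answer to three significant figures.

For quasistatic motion the external work equals the change in potential energy: W_ext = qΔV = q(V_B − V_A).
At A: distances to the source charges are 0.200 m, 0.130 m; V_A = Σ kqᵢ/rᵢ = 356 V.
At B: distances to the source charges are 1.44 m, 1.36 m; V_B = Σ kqᵢ/rᵢ = 41.2 V.
ΔV = V_B − V_A = -314 V.
W_ext = qΔV = (-1.45×10⁻⁹ C)(-314 V) = 4.56×10⁻⁷ J.

4.56×10⁻⁷ J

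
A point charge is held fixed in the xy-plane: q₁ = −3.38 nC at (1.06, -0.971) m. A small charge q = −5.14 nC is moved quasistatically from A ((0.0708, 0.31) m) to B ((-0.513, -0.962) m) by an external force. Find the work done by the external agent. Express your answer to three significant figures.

For quasistatic motion the external work equals the change in potential energy: W_ext = qΔV = q(V_B − V_A).
At A: distance to the source charge is 1.62 m; V_A = kq₁/r = -18.8 V.
At B: distance to the source charge is 1.57 m; V_B = kq₁/r = -19.3 V.
ΔV = V_B − V_A = -0.543 V.
W_ext = qΔV = (-5.14×10⁻⁹ C)(-0.543 V) = 2.79×10⁻⁹ J.

2.79×10⁻⁹ J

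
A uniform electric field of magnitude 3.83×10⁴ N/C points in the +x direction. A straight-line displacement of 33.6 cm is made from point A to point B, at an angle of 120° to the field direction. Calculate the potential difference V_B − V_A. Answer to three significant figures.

Only the component of displacement along E changes the potential: ΔV = −E·d·cosθ.
ΔV = −(3.83×10⁴ V/m)(0.336 m)cos120° = 6430 V.

6430 V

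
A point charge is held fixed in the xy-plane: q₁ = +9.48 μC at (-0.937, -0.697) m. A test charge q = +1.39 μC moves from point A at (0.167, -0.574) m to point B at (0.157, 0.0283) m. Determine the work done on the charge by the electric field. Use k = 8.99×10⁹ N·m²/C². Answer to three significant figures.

0.0164 J

The work done by the electric force is W_field = −ΔU = −q(V_B − V_A) = q(V_A − V_B).
At A: distance to the source charge is 1.11 m; V_A = kq₁/r = 7.67×10⁴ V.
At B: distance to the source charge is 1.31 m; V_B = kq₁/r = 6.49×10⁴ V.
ΔV = V_B − V_A = -1.18×10⁴ V.
W_field = −qΔV = −(1.39×10⁻⁶ C)(-1.18×10⁴ V) = 0.0164 J.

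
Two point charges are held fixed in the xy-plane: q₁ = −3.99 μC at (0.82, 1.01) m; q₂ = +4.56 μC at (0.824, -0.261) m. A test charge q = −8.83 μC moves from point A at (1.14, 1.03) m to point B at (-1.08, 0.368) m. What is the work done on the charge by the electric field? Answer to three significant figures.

0.738 J

The work done by the electric force is W_field = −ΔU = −q(V_B − V_A) = q(V_A − V_B).
At A: distances to the source charges are 0.321 m, 1.33 m; V_A = Σ kqᵢ/rᵢ = -8.10×10⁴ V.
At B: distances to the source charges are 2.01 m, 2.01 m; V_B = Σ kqᵢ/rᵢ = 2560 V.
ΔV = V_B − V_A = 8.36×10⁴ V.
W_field = −qΔV = −(-8.83×10⁻⁶ C)(8.36×10⁴ V) = 0.738 J.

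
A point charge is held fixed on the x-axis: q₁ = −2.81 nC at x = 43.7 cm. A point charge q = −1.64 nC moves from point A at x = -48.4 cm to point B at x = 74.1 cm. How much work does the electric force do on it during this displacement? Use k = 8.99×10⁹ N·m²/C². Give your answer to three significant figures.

-9.13×10⁻⁸ J

The work done by the electric force is W_field = −ΔU = −q(V_B − V_A) = q(V_A − V_B).
At A: distance to the source charge is 0.921 m; V_A = kq₁/r = -27.4 V.
At B: distance to the source charge is 0.304 m; V_B = kq₁/r = -83.1 V.
ΔV = V_B − V_A = -55.7 V.
W_field = −qΔV = −(-1.64×10⁻⁹ C)(-55.7 V) = -9.13×10⁻⁸ J.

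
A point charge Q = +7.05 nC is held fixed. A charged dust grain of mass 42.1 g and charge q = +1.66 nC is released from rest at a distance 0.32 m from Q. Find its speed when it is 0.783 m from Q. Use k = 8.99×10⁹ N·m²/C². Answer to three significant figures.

Only the electrostatic force acts, so mechanical energy is conserved: ½mv² = U₁ − U₂ = kQq(1/r₁ − 1/r₂).
U₁ − U₂ = (8.99×10⁹ N·m²/C²)(7.05×10⁻⁹ C)(1.66×10⁻⁹ C)(1/0.320 − 1/0.783) = 1.94×10⁻⁷ J.
v = √(2·1.94×10⁻⁷/0.0421) = 3.04×10⁻³ m/s.

3.04×10⁻³ m/s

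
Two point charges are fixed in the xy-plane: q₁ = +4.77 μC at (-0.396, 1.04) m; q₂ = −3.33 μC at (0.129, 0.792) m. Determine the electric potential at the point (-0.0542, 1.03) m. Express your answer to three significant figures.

The total potential is the scalar sum of each charge's contribution, V = Σ kqᵢ/rᵢ.
Distances from the field point to each charge: r₁ = 0.342 m, r₂ = 0.300 m.
V = k[(4.77×10⁻⁶)/(0.342) + (-3.33×10⁻⁶)/(0.300)] = 2.57×10⁴ V.

2.57×10⁴ V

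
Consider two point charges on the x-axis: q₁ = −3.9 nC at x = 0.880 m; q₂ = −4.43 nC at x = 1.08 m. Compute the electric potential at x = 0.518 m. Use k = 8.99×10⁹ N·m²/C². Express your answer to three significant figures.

-168 V

Electric potential is a scalar, so the contributions from each charge add algebraically: V = Σ kqᵢ/rᵢ.
Distances from the field point to each charge: r₁ = 0.362 m, r₂ = 0.562 m.
V = k[(-3.90×10⁻⁹)/(0.362) + (-4.43×10⁻⁹)/(0.562)] = -168 V.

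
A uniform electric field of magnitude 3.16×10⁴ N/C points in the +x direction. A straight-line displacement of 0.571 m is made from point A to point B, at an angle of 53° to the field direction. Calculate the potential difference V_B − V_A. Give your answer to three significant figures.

Only the component of displacement along E changes the potential: ΔV = −E·d·cosθ.
ΔV = −(3.16×10⁴ V/m)(0.571 m)cos53° = -1.09×10⁴ V.

-1.09×10⁴ V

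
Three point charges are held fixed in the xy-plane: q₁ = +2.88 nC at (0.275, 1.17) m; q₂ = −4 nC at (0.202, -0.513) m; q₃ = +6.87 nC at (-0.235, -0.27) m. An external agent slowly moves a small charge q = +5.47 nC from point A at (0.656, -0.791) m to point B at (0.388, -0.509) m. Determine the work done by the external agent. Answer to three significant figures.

For quasistatic motion the external work equals the change in potential energy: W_ext = qΔV = q(V_B − V_A).
At A: distances to the source charges are 2.00 m, 0.532 m, 1.03 m; V_A = Σ kqᵢ/rᵢ = 5.25 V.
At B: distances to the source charges are 1.68 m, 0.186 m, 0.667 m; V_B = Σ kqᵢ/rᵢ = -85.3 V.
ΔV = V_B − V_A = -90.6 V.
W_ext = qΔV = (5.47×10⁻⁹ C)(-90.6 V) = -4.96×10⁻⁷ J.

-4.96×10⁻⁷ J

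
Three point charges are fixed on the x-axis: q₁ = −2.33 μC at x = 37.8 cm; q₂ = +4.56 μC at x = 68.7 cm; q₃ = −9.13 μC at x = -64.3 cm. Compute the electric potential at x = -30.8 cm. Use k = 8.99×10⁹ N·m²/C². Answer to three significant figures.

The total potential is the scalar sum of each charge's contribution, V = Σ kqᵢ/rᵢ.
Distances from the field point to each charge: r₁ = 0.686 m, r₂ = 0.995 m, r₃ = 0.335 m.
V = k[(-2.33×10⁻⁶)/(0.686) + (4.56×10⁻⁶)/(0.995) + (-9.13×10⁻⁶)/(0.335)] = -2.34×10⁵ V.

-2.34×10⁵ V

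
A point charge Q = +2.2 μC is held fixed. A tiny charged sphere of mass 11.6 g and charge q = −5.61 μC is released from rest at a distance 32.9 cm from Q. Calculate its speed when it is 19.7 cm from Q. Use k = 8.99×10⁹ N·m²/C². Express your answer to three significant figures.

6.24 m/s

Only the electrostatic force acts, so mechanical energy is conserved: ½mv² = U₁ − U₂ = kQq(1/r₁ − 1/r₂).
U₁ − U₂ = (8.99×10⁹ N·m²/C²)(2.20×10⁻⁶ C)(-5.61×10⁻⁶ C)(1/0.329 − 1/0.197) = 0.226 J.
v = √(2·0.226/0.0116) = 6.24 m/s.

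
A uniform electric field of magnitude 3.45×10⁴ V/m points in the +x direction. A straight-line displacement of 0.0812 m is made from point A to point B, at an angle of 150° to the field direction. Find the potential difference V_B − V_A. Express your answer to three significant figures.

Only the component of displacement along E changes the potential: ΔV = −E·d·cosθ.
ΔV = −(3.45×10⁴ V/m)(0.0812 m)cos150° = 2430 V.

2430 V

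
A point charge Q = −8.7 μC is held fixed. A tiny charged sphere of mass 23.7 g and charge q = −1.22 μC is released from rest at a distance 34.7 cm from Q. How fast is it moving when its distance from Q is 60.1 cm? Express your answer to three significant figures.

3.13 m/s

Only the electrostatic force acts, so mechanical energy is conserved: ½mv² = U₁ − U₂ = kQq(1/r₁ − 1/r₂).
U₁ − U₂ = (8.99×10⁹ N·m²/C²)(-8.70×10⁻⁶ C)(-1.22×10⁻⁶ C)(1/0.347 − 1/0.601) = 0.116 J.
v = √(2·0.116/0.0237) = 3.13 m/s.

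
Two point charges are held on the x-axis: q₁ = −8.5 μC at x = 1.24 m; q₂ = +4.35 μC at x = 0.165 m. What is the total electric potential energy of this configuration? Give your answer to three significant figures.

The work to assemble the configuration equals its total potential energy, U = Σ kqᵢqⱼ/rᵢⱼ over all pairs.
Pair separations: r₁₂ = 1.07 m.
U = (-0.309) = -0.309 J.

-0.309 J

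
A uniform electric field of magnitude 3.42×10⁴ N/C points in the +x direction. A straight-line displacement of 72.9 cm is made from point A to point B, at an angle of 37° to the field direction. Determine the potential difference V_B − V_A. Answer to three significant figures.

Only the component of displacement along E changes the potential: ΔV = −E·d·cosθ.
ΔV = −(3.42×10⁴ V/m)(0.729 m)cos37° = -1.99×10⁴ V.

-1.99×10⁴ V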